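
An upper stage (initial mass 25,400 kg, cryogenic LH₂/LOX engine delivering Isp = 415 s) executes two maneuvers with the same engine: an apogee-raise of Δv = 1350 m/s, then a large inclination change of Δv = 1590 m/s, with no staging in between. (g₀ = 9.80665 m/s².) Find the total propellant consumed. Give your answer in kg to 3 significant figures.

v_e = Isp · g₀ = 415 × 9.80665 = 4069.8 m/s.
After the first burn: m = 25400 × exp(−1350/4069.8) = 25400 × 0.71769 = 18,229.3 kg.
After the second burn: m = 18,229.3 × exp(−1590/4069.8) = 18,229.3 × 0.67659 = 12,333.8 kg.
Total propellant = m₀ − m_final = 25400 − 12,333.8 = 13,066.2 kg.

total propellant consumed ≈ 13100 kg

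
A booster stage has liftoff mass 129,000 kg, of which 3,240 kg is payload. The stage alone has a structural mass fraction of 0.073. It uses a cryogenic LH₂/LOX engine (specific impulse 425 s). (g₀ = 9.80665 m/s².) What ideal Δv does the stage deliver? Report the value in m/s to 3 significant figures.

Δv ≈ 9750 m/s

Stage wet mass = m₀ − payload = 129,000 − 3,240 = 125,760 kg.
Stage dry mass = ε × stage wet mass = 0.073 × 125,760 = 9,180.48 kg.
Burnout mass m_f = stage dry + payload = 9,180.48 + 3,240 = 12,420.48 kg.
v_e = Isp · g₀ = 425 × 9.80665 = 4167.8 m/s.
Rocket equation: Δv = v_e · ln(129,000/12,420.48) = 4167.8 × ln(10.39) = 4167.8 × 2.3405 ≈ 9755 m/s.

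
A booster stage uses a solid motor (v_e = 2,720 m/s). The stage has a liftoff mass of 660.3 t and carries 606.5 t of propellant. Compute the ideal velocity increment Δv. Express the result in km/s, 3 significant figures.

m_f = m₀ − m_prop = 660.3 − 606.5 = 53.8 t.
Using Δv = v_e ln(m₀/m_f): Δv = v_e · ln(m₀/m_f) = 2720.0 × ln(12.27) = 2720.0 × 2.5074 ≈ 6820.2 m/s.

Δv ≈ 6.82 km/s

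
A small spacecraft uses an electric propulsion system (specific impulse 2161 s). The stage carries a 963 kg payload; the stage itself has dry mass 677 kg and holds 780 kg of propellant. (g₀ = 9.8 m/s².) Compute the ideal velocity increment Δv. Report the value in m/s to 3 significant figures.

v_e = Isp · g₀ = 2161 × 9.8 = 21177.8 m/s.
m₀ = payload + dry + propellant = 963 + 677 + 780 = 2,420 kg.
m_f = payload + dry = 963 + 677 = 1,640 kg.
By the Tsiolkovsky rocket equation, Δv = v_e · ln(m₀/m_f) = 21177.8 × ln(1.476) = 21177.8 × 0.3891 ≈ 8239.7 m/s.

Δv ≈ 8240 m/s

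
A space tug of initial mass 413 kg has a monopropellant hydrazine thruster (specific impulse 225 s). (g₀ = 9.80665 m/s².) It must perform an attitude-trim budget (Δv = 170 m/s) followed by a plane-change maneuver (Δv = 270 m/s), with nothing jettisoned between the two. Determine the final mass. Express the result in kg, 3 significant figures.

final mass ≈ 338 kg

v_e = Isp · g₀ = 225 × 9.80665 = 2206.5 m/s.
After the first burn: m = 413 × exp(−170/2206.5) = 413 × 0.92585 = 382.376 kg.
After the second burn: m = 382.376 × exp(−270/2206.5) = 382.376 × 0.88482 = 338.334 kg.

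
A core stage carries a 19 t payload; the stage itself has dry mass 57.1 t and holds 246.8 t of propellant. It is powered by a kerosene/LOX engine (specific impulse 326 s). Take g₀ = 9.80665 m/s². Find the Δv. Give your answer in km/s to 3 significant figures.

Δv ≈ 4.62 km/s

v_e = Isp · g₀ = 326 × 9.80665 = 3197.0 m/s.
m₀ = payload + dry + propellant = 19 + 57.1 + 246.8 = 322.9 t.
m_f = payload + dry = 19 + 57.1 = 76.1 t.
Rocket equation: Δv = v_e · ln(m₀/m_f) = 3197.0 × ln(4.243) = 3197.0 × 1.4453 ≈ 4620.6 m/s.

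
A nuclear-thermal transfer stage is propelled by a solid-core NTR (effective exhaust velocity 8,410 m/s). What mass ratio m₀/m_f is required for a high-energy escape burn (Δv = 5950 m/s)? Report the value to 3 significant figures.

By the Tsiolkovsky rocket equation, m₀/m_f = exp(Δv / v_e) = exp(5950 / 8410.0) = exp(0.7075) = 2.0289.

mass ratio ≈ 2.03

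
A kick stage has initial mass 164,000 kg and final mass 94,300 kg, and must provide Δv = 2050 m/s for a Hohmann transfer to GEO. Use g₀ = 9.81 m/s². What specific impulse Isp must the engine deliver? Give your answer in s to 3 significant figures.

Isp ≈ 378 s

ln(m₀/m_f) = ln(164000/94300) = ln(1.739) = 0.5534.
v_e = Δv / ln(m₀/m_f) = 2050 / 0.5534 = 3704.5 m/s.
Isp = v_e / g₀ = 3704.5 / 9.81 = 377.6 s.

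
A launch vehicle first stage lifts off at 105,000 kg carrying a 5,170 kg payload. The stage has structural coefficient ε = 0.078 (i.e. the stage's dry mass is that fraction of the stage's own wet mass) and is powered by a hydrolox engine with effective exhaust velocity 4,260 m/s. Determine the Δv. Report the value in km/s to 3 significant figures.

Δv ≈ 8.91 km/s

Stage wet mass = m₀ − payload = 105,000 − 5,170 = 99,830 kg.
Stage dry mass = ε × stage wet mass = 0.078 × 99,830 = 7,786.74 kg.
Burnout mass m_f = stage dry + payload = 7,786.74 + 5,170 = 12,956.74 kg.
Using Δv = v_e ln(m₀/m_f): Δv = v_e · ln(105,000/12,956.74) = 4260.0 × ln(8.104) = 4260.0 × 2.0923 ≈ 8913 m/s.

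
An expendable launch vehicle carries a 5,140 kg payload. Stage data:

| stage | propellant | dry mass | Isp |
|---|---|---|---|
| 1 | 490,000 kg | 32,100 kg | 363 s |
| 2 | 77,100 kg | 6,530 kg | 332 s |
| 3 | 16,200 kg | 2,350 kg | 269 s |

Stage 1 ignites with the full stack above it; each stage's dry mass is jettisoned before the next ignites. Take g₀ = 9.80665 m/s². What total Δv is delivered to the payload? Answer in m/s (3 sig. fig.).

Δv ≈ 12500 m/s

Ignition mass of stage 1 = 490,000+32,100 + 77,100+6,530 + 16,200+2,350 + 5,140 = 629,420 kg.
Stage 1: m₀ = 629,420 kg, m_f = 629,420 − 490,000 = 139,420 kg; Δv = 363×9.80665×ln(4.515) = 3559.8×1.5073 ≈ 5366 m/s.
Stage 2: m₀ = 107,320 kg, m_f = 107,320 − 77,100 = 30,220 kg; Δv = 332×9.80665×ln(3.551) = 3255.8×1.2673 ≈ 4126 m/s.
Stage 3: m₀ = 23,690 kg, m_f = 23,690 − 16,200 = 7,490 kg; Δv = 269×9.80665×ln(3.163) = 2638.0×1.1515 ≈ 3038 m/s.
Total Δv = 5366 + 4126 + 3038 = 12530 m/s.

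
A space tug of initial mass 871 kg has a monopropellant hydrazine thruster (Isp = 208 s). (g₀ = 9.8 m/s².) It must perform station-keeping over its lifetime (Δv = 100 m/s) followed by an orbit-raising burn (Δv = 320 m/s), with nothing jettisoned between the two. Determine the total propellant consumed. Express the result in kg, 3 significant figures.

v_e = Isp · g₀ = 208 × 9.8 = 2038.4 m/s.
After the first burn: m = 871 × exp(−100/2038.4) = 871 × 0.95213 = 829.305 kg.
After the second burn: m = 829.305 × exp(−320/2038.4) = 829.305 × 0.85472 = 708.824 kg.
Total propellant = m₀ − m_final = 871 − 708.824 = 162.176 kg.

total propellant consumed ≈ 162 kg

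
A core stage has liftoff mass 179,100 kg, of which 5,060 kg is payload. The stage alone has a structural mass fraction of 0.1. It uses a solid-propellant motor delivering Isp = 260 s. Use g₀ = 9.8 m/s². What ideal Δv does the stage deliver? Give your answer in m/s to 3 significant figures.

Δv ≈ 5290 m/s

Stage wet mass = m₀ − payload = 179,100 − 5,060 = 174,040 kg.
Stage dry mass = ε × stage wet mass = 0.1 × 174,040 = 17,404 kg.
Burnout mass m_f = stage dry + payload = 17,404 + 5,060 = 22,464 kg.
v_e = Isp · g₀ = 260 × 9.8 = 2548.0 m/s.
Δv = v_e · ln(179,100/22,464) = 2548.0 × ln(7.973) = 2548.0 × 2.0760 ≈ 5290 m/s.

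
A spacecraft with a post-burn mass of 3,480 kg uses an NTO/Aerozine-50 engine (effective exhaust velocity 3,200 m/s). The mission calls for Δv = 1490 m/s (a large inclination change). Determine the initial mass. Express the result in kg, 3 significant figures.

Using Δv = v_e ln(m₀/m_f): m₀/m_f = exp(Δv / v_e) = exp(1490 / 3200.0) = exp(0.4656) = 1.5930.
m₀ = m_f × 1.5930 = 3,480 × 1.5930 = 5,543.64 kg.

initial mass ≈ 5540 kg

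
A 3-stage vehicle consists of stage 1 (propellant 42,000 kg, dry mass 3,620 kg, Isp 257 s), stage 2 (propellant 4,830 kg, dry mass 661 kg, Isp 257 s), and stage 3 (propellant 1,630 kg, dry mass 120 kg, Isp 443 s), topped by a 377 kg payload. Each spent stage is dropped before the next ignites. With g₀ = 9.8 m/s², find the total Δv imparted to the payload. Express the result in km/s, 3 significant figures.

Δv ≈ 12.8 km/s

Ignition mass of stage 1 = 42,000+3,620 + 4,830+661 + 1,630+120 + 377 = 53,238 kg.
Stage 1: m₀ = 53,238 kg, m_f = 53,238 − 42,000 = 11,238 kg; Δv = 257×9.8×ln(4.737) = 2518.6×1.5555 ≈ 3918 m/s.
Stage 2: m₀ = 7,618 kg, m_f = 7,618 − 4,830 = 2,788 kg; Δv = 257×9.8×ln(2.732) = 2518.6×1.0052 ≈ 2532 m/s.
Stage 3: m₀ = 2,127 kg, m_f = 2,127 − 1,630 = 497 kg; Δv = 443×9.8×ln(4.28) = 4341.4×1.4539 ≈ 6312 m/s.
Total Δv = 3918 + 2532 + 6312 = 12762 m/s.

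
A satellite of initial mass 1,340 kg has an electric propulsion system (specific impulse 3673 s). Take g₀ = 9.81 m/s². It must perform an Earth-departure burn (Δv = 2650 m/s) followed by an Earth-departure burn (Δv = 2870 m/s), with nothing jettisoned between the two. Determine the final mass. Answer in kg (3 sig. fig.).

final mass ≈ 1150 kg

v_e = Isp · g₀ = 3673 × 9.81 = 36032.1 m/s.
After the first burn: m = 1340 × exp(−2650/36032.1) = 1340 × 0.92909 = 1,244.98 kg.
After the second burn: m = 1,244.98 × exp(−2870/36032.1) = 1,244.98 × 0.92344 = 1,149.66 kg.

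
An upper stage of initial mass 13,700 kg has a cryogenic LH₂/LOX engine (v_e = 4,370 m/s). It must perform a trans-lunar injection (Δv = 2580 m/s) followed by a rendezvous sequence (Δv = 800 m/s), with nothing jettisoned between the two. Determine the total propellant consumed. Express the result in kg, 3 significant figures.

total propellant consumed ≈ 7380 kg

After the first burn: m = 13700 × exp(−2580/4370.0) = 13700 × 0.55411 = 7,591.31 kg.
After the second burn: m = 7,591.31 × exp(−800/4370.0) = 7,591.31 × 0.83271 = 6,321.36 kg.
Total propellant = m₀ − m_final = 13700 − 6,321.36 = 7,378.64 kg.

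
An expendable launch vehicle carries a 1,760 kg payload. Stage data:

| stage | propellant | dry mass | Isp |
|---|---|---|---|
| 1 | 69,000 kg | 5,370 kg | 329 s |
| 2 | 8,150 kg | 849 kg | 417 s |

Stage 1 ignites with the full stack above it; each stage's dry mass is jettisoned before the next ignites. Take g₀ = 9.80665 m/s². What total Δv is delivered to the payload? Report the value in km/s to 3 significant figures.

Ignition mass of stage 1 = 69,000+5,370 + 8,150+849 + 1,760 = 85,129 kg.
Stage 1: m₀ = 85,129 kg, m_f = 85,129 − 69,000 = 16,129 kg; Δv = 329×9.80665×ln(5.278) = 3226.4×1.6635 ≈ 5367 m/s.
Stage 2: m₀ = 10,759 kg, m_f = 10,759 − 8,150 = 2,609 kg; Δv = 417×9.80665×ln(4.124) = 4089.4×1.4168 ≈ 5794 m/s.
Total Δv = 5367 + 5794 = 11161 m/s.

Δv ≈ 11.2 km/s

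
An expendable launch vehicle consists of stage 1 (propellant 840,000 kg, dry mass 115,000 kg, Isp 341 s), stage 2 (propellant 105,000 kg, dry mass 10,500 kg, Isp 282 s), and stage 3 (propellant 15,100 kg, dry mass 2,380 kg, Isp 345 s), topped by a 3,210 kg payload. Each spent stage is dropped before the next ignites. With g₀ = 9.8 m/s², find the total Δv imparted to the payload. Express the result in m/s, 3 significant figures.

Ignition mass of stage 1 = 840,000+115,000 + 105,000+10,500 + 15,100+2,380 + 3,210 = 1,091,190 kg.
Stage 1: m₀ = 1,091,190 kg, m_f = 1,091,190 − 840,000 = 251,190 kg; Δv = 341×9.8×ln(4.344) = 3341.8×1.4688 ≈ 4908 m/s.
Stage 2: m₀ = 136,190 kg, m_f = 136,190 − 105,000 = 31,190 kg; Δv = 282×9.8×ln(4.366) = 2763.6×1.4740 ≈ 4073 m/s.
Stage 3: m₀ = 20,690 kg, m_f = 20,690 − 15,100 = 5,590 kg; Δv = 345×9.8×ln(3.701) = 3381.0×1.3087 ≈ 4425 m/s.
Total Δv = 4908 + 4073 + 4425 = 13406 m/s.

Δv ≈ 13400 m/s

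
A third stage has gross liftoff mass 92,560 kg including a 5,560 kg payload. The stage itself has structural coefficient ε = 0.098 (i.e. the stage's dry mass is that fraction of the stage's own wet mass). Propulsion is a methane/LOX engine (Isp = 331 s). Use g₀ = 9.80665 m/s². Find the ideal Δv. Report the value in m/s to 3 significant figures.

Δv ≈ 6110 m/s

Stage wet mass = m₀ − payload = 92,560 − 5,560 = 87,000 kg.
Stage dry mass = ε × stage wet mass = 0.098 × 87,000 = 8,526 kg.
Burnout mass m_f = stage dry + payload = 8,526 + 5,560 = 14,086 kg.
v_e = Isp · g₀ = 331 × 9.80665 = 3246.0 m/s.
Using Δv = v_e ln(m₀/m_f): Δv = v_e · ln(92,560/14,086) = 3246.0 × ln(6.571) = 3246.0 × 1.8827 ≈ 6111 m/s.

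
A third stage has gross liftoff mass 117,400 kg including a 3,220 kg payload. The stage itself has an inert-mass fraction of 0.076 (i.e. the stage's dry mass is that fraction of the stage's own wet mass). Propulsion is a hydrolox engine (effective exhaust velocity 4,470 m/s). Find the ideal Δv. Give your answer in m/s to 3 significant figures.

Δv ≈ 10200 m/s

Stage wet mass = m₀ − payload = 117,400 − 3,220 = 114,180 kg.
Stage dry mass = ε × stage wet mass = 0.076 × 114,180 = 8,677.68 kg.
Burnout mass m_f = stage dry + payload = 8,677.68 + 3,220 = 11,897.68 kg.
Using Δv = v_e ln(m₀/m_f): Δv = v_e · ln(117,400/11,897.68) = 4470.0 × ln(9.867) = 4470.0 × 2.2892 ≈ 10233 m/s.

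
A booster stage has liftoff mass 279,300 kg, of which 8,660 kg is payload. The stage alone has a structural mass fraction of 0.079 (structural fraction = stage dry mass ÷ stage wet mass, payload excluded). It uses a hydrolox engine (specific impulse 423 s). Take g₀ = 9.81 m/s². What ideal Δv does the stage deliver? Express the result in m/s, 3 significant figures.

Δv ≈ 9250 m/s

Stage wet mass = m₀ − payload = 279,300 − 8,660 = 270,640 kg.
Stage dry mass = ε × stage wet mass = 0.079 × 270,640 = 21,380.6 kg.
Burnout mass m_f = stage dry + payload = 21,380.6 + 8,660 = 30,040.6 kg.
v_e = Isp · g₀ = 423 × 9.81 = 4149.6 m/s.
Δv = v_e · ln(279,300/30,040.6) = 4149.6 × ln(9.297) = 4149.6 × 2.2297 ≈ 9253 m/s.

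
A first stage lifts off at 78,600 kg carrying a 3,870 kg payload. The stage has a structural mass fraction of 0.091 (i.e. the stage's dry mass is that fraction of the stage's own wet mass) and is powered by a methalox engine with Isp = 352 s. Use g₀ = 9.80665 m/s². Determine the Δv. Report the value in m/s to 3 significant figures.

Stage wet mass = m₀ − payload = 78,600 − 3,870 = 74,730 kg.
Stage dry mass = ε × stage wet mass = 0.091 × 74,730 = 6,800.43 kg.
Burnout mass m_f = stage dry + payload = 6,800.43 + 3,870 = 10,670.43 kg.
v_e = Isp · g₀ = 352 × 9.80665 = 3451.9 m/s.
Δv = v_e · ln(78,600/10,670.43) = 3451.9 × ln(7.366) = 3451.9 × 1.9969 ≈ 6893 m/s.

Δv ≈ 6890 m/s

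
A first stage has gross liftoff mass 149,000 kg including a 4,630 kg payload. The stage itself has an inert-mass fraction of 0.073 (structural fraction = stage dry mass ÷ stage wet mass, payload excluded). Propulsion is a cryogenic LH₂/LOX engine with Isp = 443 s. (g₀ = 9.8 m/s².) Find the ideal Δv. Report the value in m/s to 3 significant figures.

Δv ≈ 9920 m/s

Stage wet mass = m₀ − payload = 149,000 − 4,630 = 144,370 kg.
Stage dry mass = ε × stage wet mass = 0.073 × 144,370 = 10,539 kg.
Burnout mass m_f = stage dry + payload = 10,539 + 4,630 = 15,169 kg.
v_e = Isp · g₀ = 443 × 9.8 = 4341.4 m/s.
From the ideal rocket equation, Δv = v_e · ln(149,000/15,169) = 4341.4 × ln(9.823) = 4341.4 × 2.2847 ≈ 9919 m/s.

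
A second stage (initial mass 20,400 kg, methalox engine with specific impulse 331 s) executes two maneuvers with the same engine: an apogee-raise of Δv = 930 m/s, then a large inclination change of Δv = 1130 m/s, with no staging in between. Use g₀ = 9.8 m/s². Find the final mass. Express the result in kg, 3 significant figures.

v_e = Isp · g₀ = 331 × 9.8 = 3243.8 m/s.
After the first burn: m = 20400 × exp(−930/3243.8) = 20400 × 0.75074 = 15,315.1 kg.
After the second burn: m = 15,315.1 × exp(−1130/3243.8) = 15,315.1 × 0.70585 = 10,810.2 kg.

final mass ≈ 10800 kg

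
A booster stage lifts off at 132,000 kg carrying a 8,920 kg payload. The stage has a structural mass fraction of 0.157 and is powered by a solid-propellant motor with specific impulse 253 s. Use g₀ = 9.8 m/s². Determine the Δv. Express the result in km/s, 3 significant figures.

Δv ≈ 3.82 km/s

Stage wet mass = m₀ − payload = 132,000 − 8,920 = 123,080 kg.
Stage dry mass = ε × stage wet mass = 0.157 × 123,080 = 19,323.6 kg.
Burnout mass m_f = stage dry + payload = 19,323.6 + 8,920 = 28,243.6 kg.
v_e = Isp · g₀ = 253 × 9.8 = 2479.4 m/s.
By the Tsiolkovsky rocket equation, Δv = v_e · ln(132,000/28,243.6) = 2479.4 × ln(4.674) = 2479.4 × 1.5419 ≈ 3823 m/s.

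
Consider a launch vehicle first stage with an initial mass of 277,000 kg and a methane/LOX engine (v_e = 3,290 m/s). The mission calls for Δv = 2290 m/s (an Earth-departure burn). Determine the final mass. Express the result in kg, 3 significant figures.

final mass ≈ 138000 kg

From the ideal rocket equation, m₀/m_f = exp(Δv / v_e) = exp(2290 / 3290.0) = exp(0.6960) = 2.0058.
m_f = m₀ / 2.0058 = 277,000 / 2.0058 = 138,100 kg.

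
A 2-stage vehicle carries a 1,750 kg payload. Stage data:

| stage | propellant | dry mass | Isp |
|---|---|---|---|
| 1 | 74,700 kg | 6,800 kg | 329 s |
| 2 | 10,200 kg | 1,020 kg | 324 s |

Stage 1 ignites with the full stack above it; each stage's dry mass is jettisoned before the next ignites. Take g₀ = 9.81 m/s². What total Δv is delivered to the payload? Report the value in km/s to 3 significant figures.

Ignition mass of stage 1 = 74,700+6,800 + 10,200+1,020 + 1,750 = 94,470 kg.
Stage 1: m₀ = 94,470 kg, m_f = 94,470 − 74,700 = 19,770 kg; Δv = 329×9.81×ln(4.778) = 3227.5×1.5641 ≈ 5048 m/s.
Stage 2: m₀ = 12,970 kg, m_f = 12,970 − 10,200 = 2,770 kg; Δv = 324×9.81×ln(4.682) = 3178.4×1.5438 ≈ 4907 m/s.
Total Δv = 5048 + 4907 = 9955 m/s.

Δv ≈ 9.96 km/s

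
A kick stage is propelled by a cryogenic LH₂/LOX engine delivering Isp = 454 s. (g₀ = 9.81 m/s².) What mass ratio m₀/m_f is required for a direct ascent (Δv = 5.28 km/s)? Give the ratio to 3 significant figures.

mass ratio ≈ 3.27

v_e = Isp · g₀ = 454 × 9.81 = 4453.7 m/s.
m₀/m_f = exp(Δv / v_e) = exp(5280 / 4453.7) = exp(1.1855) = 3.2724.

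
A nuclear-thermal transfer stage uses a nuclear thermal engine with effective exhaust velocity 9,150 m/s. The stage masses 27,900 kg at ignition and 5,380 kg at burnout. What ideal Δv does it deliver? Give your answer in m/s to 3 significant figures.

Δv ≈ 15100 m/s

By the Tsiolkovsky rocket equation, Δv = v_e · ln(m₀/m_f) = 9150.0 × ln(5.186) = 9150.0 × 1.6459 ≈ 15060.3 m/s.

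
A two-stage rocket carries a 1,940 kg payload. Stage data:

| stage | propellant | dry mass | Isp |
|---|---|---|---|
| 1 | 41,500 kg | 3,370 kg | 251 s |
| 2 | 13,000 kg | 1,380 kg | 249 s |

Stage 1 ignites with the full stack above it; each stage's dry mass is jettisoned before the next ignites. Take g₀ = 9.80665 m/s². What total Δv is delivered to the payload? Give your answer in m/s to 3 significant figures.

Δv ≈ 6680 m/s

Ignition mass of stage 1 = 41,500+3,370 + 13,000+1,380 + 1,940 = 61,190 kg.
Stage 1: m₀ = 61,190 kg, m_f = 61,190 − 41,500 = 19,690 kg; Δv = 251×9.80665×ln(3.108) = 2461.5×1.1339 ≈ 2791 m/s.
Stage 2: m₀ = 16,320 kg, m_f = 16,320 − 13,000 = 3,320 kg; Δv = 249×9.80665×ln(4.916) = 2441.9×1.5924 ≈ 3888 m/s.
Total Δv = 2791 + 3888 = 6679 m/s.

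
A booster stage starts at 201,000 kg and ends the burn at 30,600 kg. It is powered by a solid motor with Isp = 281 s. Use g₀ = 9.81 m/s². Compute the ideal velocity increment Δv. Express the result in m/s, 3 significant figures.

Δv ≈ 5190 m/s

v_e = Isp · g₀ = 281 × 9.81 = 2756.6 m/s.
Rocket equation: Δv = v_e · ln(m₀/m_f) = 2756.6 × ln(6.569) = 2756.6 × 1.8823 ≈ 5188.8 m/s.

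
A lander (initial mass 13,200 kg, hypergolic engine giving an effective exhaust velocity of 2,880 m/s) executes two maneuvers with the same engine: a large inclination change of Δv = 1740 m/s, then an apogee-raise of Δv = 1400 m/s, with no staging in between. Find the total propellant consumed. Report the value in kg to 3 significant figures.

total propellant consumed ≈ 8760 kg

After the first burn: m = 13200 × exp(−1740/2880.0) = 13200 × 0.54653 = 7,214.2 kg.
After the second burn: m = 7,214.2 × exp(−1400/2880.0) = 7,214.2 × 0.61501 = 4,436.81 kg.
Total propellant = m₀ − m_final = 13200 − 4,436.81 = 8,763.19 kg.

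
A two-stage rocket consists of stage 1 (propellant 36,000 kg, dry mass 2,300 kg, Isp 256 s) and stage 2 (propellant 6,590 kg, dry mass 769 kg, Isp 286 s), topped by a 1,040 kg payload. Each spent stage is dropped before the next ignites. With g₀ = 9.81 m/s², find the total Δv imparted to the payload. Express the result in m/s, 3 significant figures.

Ignition mass of stage 1 = 36,000+2,300 + 6,590+769 + 1,040 = 46,699 kg.
Stage 1: m₀ = 46,699 kg, m_f = 46,699 − 36,000 = 10,699 kg; Δv = 256×9.81×ln(4.365) = 2511.4×1.4736 ≈ 3701 m/s.
Stage 2: m₀ = 8,399 kg, m_f = 8,399 − 6,590 = 1,809 kg; Δv = 286×9.81×ln(4.643) = 2805.7×1.5353 ≈ 4308 m/s.
Total Δv = 3701 + 4308 = 8009 m/s.

Δv ≈ 8010 m/s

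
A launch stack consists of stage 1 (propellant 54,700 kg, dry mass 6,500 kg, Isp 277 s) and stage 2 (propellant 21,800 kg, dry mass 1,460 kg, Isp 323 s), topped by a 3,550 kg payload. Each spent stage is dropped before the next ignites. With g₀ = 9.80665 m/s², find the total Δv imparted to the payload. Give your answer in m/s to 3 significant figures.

Δv ≈ 7950 m/s

Ignition mass of stage 1 = 54,700+6,500 + 21,800+1,460 + 3,550 = 88,010 kg.
Stage 1: m₀ = 88,010 kg, m_f = 88,010 − 54,700 = 33,310 kg; Δv = 277×9.80665×ln(2.642) = 2716.4×0.9716 ≈ 2639 m/s.
Stage 2: m₀ = 26,810 kg, m_f = 26,810 − 21,800 = 5,010 kg; Δv = 323×9.80665×ln(5.351) = 3167.5×1.6773 ≈ 5313 m/s.
Total Δv = 2639 + 5313 = 7952 m/s.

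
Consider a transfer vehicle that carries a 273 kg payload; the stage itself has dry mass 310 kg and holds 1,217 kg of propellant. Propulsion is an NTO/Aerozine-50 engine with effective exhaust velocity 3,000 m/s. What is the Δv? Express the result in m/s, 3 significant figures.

m₀ = payload + dry + propellant = 273 + 310 + 1,217 = 1,800 kg.
m_f = payload + dry = 273 + 310 = 583 kg.
By the Tsiolkovsky rocket equation, Δv = v_e · ln(m₀/m_f) = 3000.0 × ln(3.087) = 3000.0 × 1.1274 ≈ 3382.1 m/s.

Δv ≈ 3380 m/s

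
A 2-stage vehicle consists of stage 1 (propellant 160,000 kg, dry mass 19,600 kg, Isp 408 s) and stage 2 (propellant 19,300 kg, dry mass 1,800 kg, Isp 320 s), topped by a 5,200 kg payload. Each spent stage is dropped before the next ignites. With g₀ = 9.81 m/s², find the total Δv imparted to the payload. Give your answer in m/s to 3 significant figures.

Ignition mass of stage 1 = 160,000+19,600 + 19,300+1,800 + 5,200 = 205,900 kg.
Stage 1: m₀ = 205,900 kg, m_f = 205,900 − 160,000 = 45,900 kg; Δv = 408×9.81×ln(4.486) = 4002.5×1.5009 ≈ 6007 m/s.
Stage 2: m₀ = 26,300 kg, m_f = 26,300 − 19,300 = 7,000 kg; Δv = 320×9.81×ln(3.757) = 3139.2×1.3237 ≈ 4155 m/s.
Total Δv = 6007 + 4155 = 10162 m/s.

Δv ≈ 10200 m/s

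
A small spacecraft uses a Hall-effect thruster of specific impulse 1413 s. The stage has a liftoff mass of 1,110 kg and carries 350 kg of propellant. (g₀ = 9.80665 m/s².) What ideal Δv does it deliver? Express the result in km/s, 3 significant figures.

v_e = Isp · g₀ = 1413 × 9.80665 = 13856.8 m/s.
m_f = m₀ − m_prop = 1,110 − 350 = 760 kg.
From the ideal rocket equation, Δv = v_e · ln(m₀/m_f) = 13856.8 × ln(1.461) = 13856.8 × 0.3788 ≈ 5248.9 m/s.

Δv ≈ 5.25 km/s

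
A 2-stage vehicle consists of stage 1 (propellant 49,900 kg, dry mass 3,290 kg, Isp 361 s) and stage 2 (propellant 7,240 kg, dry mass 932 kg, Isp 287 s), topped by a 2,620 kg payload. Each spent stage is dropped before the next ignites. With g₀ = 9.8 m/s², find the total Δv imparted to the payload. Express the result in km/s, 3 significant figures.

Δv ≈ 8.48 km/s

Ignition mass of stage 1 = 49,900+3,290 + 7,240+932 + 2,620 = 63,982 kg.
Stage 1: m₀ = 63,982 kg, m_f = 63,982 − 49,900 = 14,082 kg; Δv = 361×9.8×ln(4.544) = 3537.8×1.5137 ≈ 5355 m/s.
Stage 2: m₀ = 10,792 kg, m_f = 10,792 − 7,240 = 3,552 kg; Δv = 287×9.8×ln(3.038) = 2812.6×1.1113 ≈ 3126 m/s.
Total Δv = 5355 + 3126 = 8481 m/s.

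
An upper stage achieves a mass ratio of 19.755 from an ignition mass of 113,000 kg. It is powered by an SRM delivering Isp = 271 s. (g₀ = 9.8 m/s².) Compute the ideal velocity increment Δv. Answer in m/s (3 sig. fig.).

Δv ≈ 7920 m/s

v_e = Isp · g₀ = 271 × 9.8 = 2655.8 m/s.
Δv = v_e · ln(19.755) = 2655.8 × 2.9834 ≈ 7923.3 m/s.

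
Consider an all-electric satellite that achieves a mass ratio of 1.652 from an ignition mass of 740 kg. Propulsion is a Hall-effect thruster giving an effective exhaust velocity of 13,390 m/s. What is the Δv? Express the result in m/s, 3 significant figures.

Δv ≈ 6720 m/s

By the Tsiolkovsky rocket equation, Δv = v_e · ln(1.652) = 13390.0 × 0.5020 ≈ 6721.6 m/s.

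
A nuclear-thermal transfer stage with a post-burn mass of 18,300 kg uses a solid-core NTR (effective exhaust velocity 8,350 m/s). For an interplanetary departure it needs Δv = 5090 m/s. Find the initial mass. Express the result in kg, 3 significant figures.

initial mass ≈ 33700 kg

Rocket equation: m₀/m_f = exp(Δv / v_e) = exp(5090 / 8350.0) = exp(0.6096) = 1.8397.
m₀ = m_f × 1.8397 = 18,300 × 1.8397 = 33,666.5 kg.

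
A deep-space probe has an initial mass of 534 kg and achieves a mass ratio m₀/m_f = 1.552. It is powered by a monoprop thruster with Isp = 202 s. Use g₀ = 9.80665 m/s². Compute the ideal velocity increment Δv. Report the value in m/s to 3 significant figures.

v_e = Isp · g₀ = 202 × 9.80665 = 1980.9 m/s.
Δv = v_e · ln(1.552) = 1980.9 × 0.4395 ≈ 870.7 m/s.

Δv ≈ 871 m/s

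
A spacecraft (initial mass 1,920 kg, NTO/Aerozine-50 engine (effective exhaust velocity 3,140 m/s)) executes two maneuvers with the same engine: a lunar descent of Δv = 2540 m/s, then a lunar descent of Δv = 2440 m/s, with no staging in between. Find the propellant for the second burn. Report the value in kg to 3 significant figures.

propellant for the second burn ≈ 462 kg

After the first burn: m = 1920 × exp(−2540/3140.0) = 1920 × 0.44534 = 855.053 kg.
After the second burn: m = 855.053 × exp(−2440/3140.0) = 855.053 × 0.45975 = 393.111 kg.
Second-burn propellant = 855.053 − 393.111 = 461.942 kg.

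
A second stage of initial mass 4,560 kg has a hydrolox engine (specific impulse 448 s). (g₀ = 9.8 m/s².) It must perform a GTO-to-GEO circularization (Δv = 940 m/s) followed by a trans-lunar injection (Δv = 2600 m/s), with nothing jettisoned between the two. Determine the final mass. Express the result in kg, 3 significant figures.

v_e = Isp · g₀ = 448 × 9.8 = 4390.4 m/s.
After the first burn: m = 4560 × exp(−940/4390.4) = 4560 × 0.80726 = 3,681.11 kg.
After the second burn: m = 3,681.11 × exp(−2600/4390.4) = 3,681.11 × 0.55311 = 2,036.06 kg.

final mass ≈ 2040 kg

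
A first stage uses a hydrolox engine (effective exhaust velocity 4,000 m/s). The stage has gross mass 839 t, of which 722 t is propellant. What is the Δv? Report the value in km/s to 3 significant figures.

m_f = m₀ − m_prop = 839 − 722 = 117 t.
Rocket equation: Δv = v_e · ln(m₀/m_f) = 4000.0 × ln(7.171) = 4000.0 × 1.9700 ≈ 7880.1 m/s.

Δv ≈ 7.88 km/s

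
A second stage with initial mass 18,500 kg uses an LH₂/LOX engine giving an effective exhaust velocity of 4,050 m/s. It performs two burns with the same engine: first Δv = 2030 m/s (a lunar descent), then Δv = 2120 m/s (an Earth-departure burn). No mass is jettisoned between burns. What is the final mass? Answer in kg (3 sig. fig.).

final mass ≈ 6640 kg

After the first burn: m = 18500 × exp(−2030/4050.0) = 18500 × 0.60578 = 11,206.9 kg.
After the second burn: m = 11,206.9 × exp(−2120/4050.0) = 11,206.9 × 0.59247 = 6,639.75 kg.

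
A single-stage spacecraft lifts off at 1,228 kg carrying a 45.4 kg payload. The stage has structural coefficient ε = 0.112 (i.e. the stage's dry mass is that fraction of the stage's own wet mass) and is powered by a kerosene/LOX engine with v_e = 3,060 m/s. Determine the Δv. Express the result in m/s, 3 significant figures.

Stage wet mass = m₀ − payload = 1,228 − 45.4 = 1,182.6 kg.
Stage dry mass = ε × stage wet mass = 0.112 × 1,182.6 = 132.451 kg.
Burnout mass m_f = stage dry + payload = 132.451 + 45.4 = 177.851 kg.
Δv = v_e · ln(1,228/177.851) = 3060.0 × ln(6.905) = 3060.0 × 1.9322 ≈ 5913 m/s.

Δv ≈ 5910 m/s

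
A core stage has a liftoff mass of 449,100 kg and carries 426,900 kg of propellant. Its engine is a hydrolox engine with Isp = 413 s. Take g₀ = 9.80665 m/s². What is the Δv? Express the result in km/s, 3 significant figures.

Δv ≈ 12.2 km/s

v_e = Isp · g₀ = 413 × 9.80665 = 4050.1 m/s.
m_f = m₀ − m_prop = 449,100 − 426,900 = 22,200 kg.
From the ideal rocket equation, Δv = v_e · ln(m₀/m_f) = 4050.1 × ln(20.23) = 4050.1 × 3.0072 ≈ 12179.4 m/s.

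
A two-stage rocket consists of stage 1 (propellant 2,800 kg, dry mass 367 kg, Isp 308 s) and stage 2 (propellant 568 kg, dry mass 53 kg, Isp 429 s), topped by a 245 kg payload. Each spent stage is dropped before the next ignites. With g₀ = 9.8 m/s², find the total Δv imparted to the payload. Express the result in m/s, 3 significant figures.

Δv ≈ 8060 m/s

Ignition mass of stage 1 = 2,800+367 + 568+53 + 245 = 4,033 kg.
Stage 1: m₀ = 4,033 kg, m_f = 4,033 − 2,800 = 1,233 kg; Δv = 308×9.8×ln(3.271) = 3018.4×1.1851 ≈ 3577 m/s.
Stage 2: m₀ = 866 kg, m_f = 866 − 568 = 298 kg; Δv = 429×9.8×ln(2.906) = 4204.2×1.0668 ≈ 4485 m/s.
Total Δv = 3577 + 4485 = 8062 m/s.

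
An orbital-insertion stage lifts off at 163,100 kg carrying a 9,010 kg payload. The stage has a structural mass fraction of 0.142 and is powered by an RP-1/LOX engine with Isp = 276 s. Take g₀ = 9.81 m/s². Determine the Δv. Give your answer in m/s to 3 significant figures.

Δv ≈ 4510 m/s

Stage wet mass = m₀ − payload = 163,100 − 9,010 = 154,090 kg.
Stage dry mass = ε × stage wet mass = 0.142 × 154,090 = 21,880.8 kg.
Burnout mass m_f = stage dry + payload = 21,880.8 + 9,010 = 30,890.8 kg.
v_e = Isp · g₀ = 276 × 9.81 = 2707.6 m/s.
By the Tsiolkovsky rocket equation, Δv = v_e · ln(163,100/30,890.8) = 2707.6 × ln(5.28) = 2707.6 × 1.6639 ≈ 4505 m/s.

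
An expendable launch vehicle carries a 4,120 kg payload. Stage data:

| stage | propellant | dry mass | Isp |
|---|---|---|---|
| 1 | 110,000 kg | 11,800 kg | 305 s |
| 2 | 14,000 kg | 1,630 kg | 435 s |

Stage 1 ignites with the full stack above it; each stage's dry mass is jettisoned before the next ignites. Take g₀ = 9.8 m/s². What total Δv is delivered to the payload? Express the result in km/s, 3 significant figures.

Ignition mass of stage 1 = 110,000+11,800 + 14,000+1,630 + 4,120 = 141,550 kg.
Stage 1: m₀ = 141,550 kg, m_f = 141,550 − 110,000 = 31,550 kg; Δv = 305×9.8×ln(4.487) = 2989.0×1.5011 ≈ 4487 m/s.
Stage 2: m₀ = 19,750 kg, m_f = 19,750 − 14,000 = 5,750 kg; Δv = 435×9.8×ln(3.435) = 4263.0×1.2340 ≈ 5260 m/s.
Total Δv = 4487 + 5260 = 9747 m/s.

Δv ≈ 9.75 km/s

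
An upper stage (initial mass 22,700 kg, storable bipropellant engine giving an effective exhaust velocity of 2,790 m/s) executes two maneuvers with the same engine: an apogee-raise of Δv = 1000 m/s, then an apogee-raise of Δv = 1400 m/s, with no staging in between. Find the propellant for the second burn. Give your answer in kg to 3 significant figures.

propellant for the second burn ≈ 6260 kg

After the first burn: m = 22700 × exp(−1000/2790.0) = 22700 × 0.69878 = 15,862.3 kg.
After the second burn: m = 15,862.3 × exp(−1400/2790.0) = 15,862.3 × 0.60544 = 9,603.67 kg.
Second-burn propellant = 15,862.3 − 9,603.67 = 6,258.63 kg.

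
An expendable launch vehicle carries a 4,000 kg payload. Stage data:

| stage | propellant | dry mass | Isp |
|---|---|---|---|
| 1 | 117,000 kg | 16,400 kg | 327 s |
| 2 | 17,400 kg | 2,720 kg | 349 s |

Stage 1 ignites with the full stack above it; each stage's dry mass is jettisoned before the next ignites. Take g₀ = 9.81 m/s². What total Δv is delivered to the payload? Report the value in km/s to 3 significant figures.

Δv ≈ 8.73 km/s

Ignition mass of stage 1 = 117,000+16,400 + 17,400+2,720 + 4,000 = 157,520 kg.
Stage 1: m₀ = 157,520 kg, m_f = 157,520 − 117,000 = 40,520 kg; Δv = 327×9.81×ln(3.887) = 3207.9×1.3578 ≈ 4356 m/s.
Stage 2: m₀ = 24,120 kg, m_f = 24,120 − 17,400 = 6,720 kg; Δv = 349×9.81×ln(3.589) = 3423.7×1.2780 ≈ 4375 m/s.
Total Δv = 4356 + 4375 = 8731 m/s.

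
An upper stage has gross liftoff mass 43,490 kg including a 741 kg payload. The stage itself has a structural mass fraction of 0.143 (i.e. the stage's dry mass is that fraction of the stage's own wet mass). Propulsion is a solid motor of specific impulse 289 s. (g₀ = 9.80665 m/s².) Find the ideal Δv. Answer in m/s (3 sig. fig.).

Stage wet mass = m₀ − payload = 43,490 − 741 = 42,749 kg.
Stage dry mass = ε × stage wet mass = 0.143 × 42,749 = 6,113.11 kg.
Burnout mass m_f = stage dry + payload = 6,113.11 + 741 = 6,854.11 kg.
v_e = Isp · g₀ = 289 × 9.80665 = 2834.1 m/s.
From the ideal rocket equation, Δv = v_e · ln(43,490/6,854.11) = 2834.1 × ln(6.345) = 2834.1 × 1.8477 ≈ 5237 m/s.

Δv ≈ 5240 m/s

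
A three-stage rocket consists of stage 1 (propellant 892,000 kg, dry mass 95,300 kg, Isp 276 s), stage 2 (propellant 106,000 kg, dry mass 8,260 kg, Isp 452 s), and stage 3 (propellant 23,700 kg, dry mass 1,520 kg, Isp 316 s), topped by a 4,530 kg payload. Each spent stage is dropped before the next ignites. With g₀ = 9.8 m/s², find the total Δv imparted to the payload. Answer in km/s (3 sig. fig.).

Δv ≈ 15.0 km/s

Ignition mass of stage 1 = 892,000+95,300 + 106,000+8,260 + 23,700+1,520 + 4,530 = 1,131,310 kg.
Stage 1: m₀ = 1,131,310 kg, m_f = 1,131,310 − 892,000 = 239,310 kg; Δv = 276×9.8×ln(4.727) = 2704.8×1.5534 ≈ 4202 m/s.
Stage 2: m₀ = 144,010 kg, m_f = 144,010 − 106,000 = 38,010 kg; Δv = 452×9.8×ln(3.789) = 4429.6×1.3320 ≈ 5900 m/s.
Stage 3: m₀ = 29,750 kg, m_f = 29,750 − 23,700 = 6,050 kg; Δv = 316×9.8×ln(4.917) = 3096.8×1.5928 ≈ 4932 m/s.
Total Δv = 4202 + 5900 + 4932 = 15034 m/s.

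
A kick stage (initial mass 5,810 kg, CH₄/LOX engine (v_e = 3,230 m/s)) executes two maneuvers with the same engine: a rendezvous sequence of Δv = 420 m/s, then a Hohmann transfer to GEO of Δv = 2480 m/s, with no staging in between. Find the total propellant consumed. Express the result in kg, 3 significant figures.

After the first burn: m = 5810 × exp(−420/3230.0) = 5810 × 0.87807 = 5,101.59 kg.
After the second burn: m = 5,101.59 × exp(−2480/3230.0) = 5,101.59 × 0.46403 = 2,367.29 kg.
Total propellant = m₀ − m_final = 5810 − 2,367.29 = 3,442.71 kg.

total propellant consumed ≈ 3440 kg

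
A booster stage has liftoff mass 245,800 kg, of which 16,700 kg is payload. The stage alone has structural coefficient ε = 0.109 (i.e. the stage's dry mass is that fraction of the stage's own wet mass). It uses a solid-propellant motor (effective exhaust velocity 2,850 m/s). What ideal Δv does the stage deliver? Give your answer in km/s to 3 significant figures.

Stage wet mass = m₀ − payload = 245,800 − 16,700 = 229,100 kg.
Stage dry mass = ε × stage wet mass = 0.109 × 229,100 = 24,971.9 kg.
Burnout mass m_f = stage dry + payload = 24,971.9 + 16,700 = 41,671.9 kg.
By the Tsiolkovsky rocket equation, Δv = v_e · ln(245,800/41,671.9) = 2850.0 × ln(5.898) = 2850.0 × 1.7747 ≈ 5058 m/s.

Δv ≈ 5.06 km/s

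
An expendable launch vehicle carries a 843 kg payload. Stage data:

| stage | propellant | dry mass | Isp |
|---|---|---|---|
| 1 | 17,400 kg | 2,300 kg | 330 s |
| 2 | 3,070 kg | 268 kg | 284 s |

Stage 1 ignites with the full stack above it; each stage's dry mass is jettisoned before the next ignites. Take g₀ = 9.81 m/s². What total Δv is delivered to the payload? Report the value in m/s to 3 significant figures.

Δv ≈ 7910 m/s

Ignition mass of stage 1 = 17,400+2,300 + 3,070+268 + 843 = 23,881 kg.
Stage 1: m₀ = 23,881 kg, m_f = 23,881 − 17,400 = 6,481 kg; Δv = 330×9.81×ln(3.685) = 3237.3×1.3042 ≈ 4222 m/s.
Stage 2: m₀ = 4,181 kg, m_f = 4,181 − 3,070 = 1,111 kg; Δv = 284×9.81×ln(3.763) = 2786.0×1.3253 ≈ 3692 m/s.
Total Δv = 4222 + 3692 = 7914 m/s.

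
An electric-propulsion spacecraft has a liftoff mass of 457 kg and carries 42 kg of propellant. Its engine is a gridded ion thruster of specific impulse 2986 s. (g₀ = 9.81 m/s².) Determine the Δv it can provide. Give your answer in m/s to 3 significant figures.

v_e = Isp · g₀ = 2986 × 9.81 = 29292.7 m/s.
m_f = m₀ − m_prop = 457 − 42 = 415 kg.
Using Δv = v_e ln(m₀/m_f): Δv = v_e · ln(m₀/m_f) = 29292.7 × ln(1.101) = 29292.7 × 0.0964 ≈ 2824.0 m/s.

Δv ≈ 2820 m/s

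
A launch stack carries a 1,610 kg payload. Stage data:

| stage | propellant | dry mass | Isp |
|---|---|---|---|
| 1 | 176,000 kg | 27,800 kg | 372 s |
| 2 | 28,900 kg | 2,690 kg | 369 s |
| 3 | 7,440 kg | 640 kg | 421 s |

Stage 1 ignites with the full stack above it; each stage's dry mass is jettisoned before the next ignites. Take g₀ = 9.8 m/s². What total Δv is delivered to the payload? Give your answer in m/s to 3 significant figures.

Ignition mass of stage 1 = 176,000+27,800 + 28,900+2,690 + 7,440+640 + 1,610 = 245,080 kg.
Stage 1: m₀ = 245,080 kg, m_f = 245,080 − 176,000 = 69,080 kg; Δv = 372×9.8×ln(3.548) = 3645.6×1.2663 ≈ 4616 m/s.
Stage 2: m₀ = 41,280 kg, m_f = 41,280 − 28,900 = 12,380 kg; Δv = 369×9.8×ln(3.334) = 3616.2×1.2043 ≈ 4355 m/s.
Stage 3: m₀ = 9,690 kg, m_f = 9,690 − 7,440 = 2,250 kg; Δv = 421×9.8×ln(4.307) = 4125.8×1.4602 ≈ 6024 m/s.
Total Δv = 4616 + 4355 + 6024 = 14995 m/s.

Δv ≈ 15000 m/s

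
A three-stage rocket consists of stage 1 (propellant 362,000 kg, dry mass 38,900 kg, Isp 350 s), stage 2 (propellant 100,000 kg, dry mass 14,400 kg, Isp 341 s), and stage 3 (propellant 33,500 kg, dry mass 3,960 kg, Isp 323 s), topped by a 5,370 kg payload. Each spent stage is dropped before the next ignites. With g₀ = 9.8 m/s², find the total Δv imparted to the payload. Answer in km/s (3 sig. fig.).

Δv ≈ 11.8 km/s

Ignition mass of stage 1 = 362,000+38,900 + 100,000+14,400 + 33,500+3,960 + 5,370 = 558,130 kg.
Stage 1: m₀ = 558,130 kg, m_f = 558,130 − 362,000 = 196,130 kg; Δv = 350×9.8×ln(2.846) = 3430.0×1.0458 ≈ 3587 m/s.
Stage 2: m₀ = 157,230 kg, m_f = 157,230 − 100,000 = 57,230 kg; Δv = 341×9.8×ln(2.747) = 3341.8×1.0106 ≈ 3377 m/s.
Stage 3: m₀ = 42,830 kg, m_f = 42,830 − 33,500 = 9,330 kg; Δv = 323×9.8×ln(4.591) = 3165.4×1.5240 ≈ 4824 m/s.
Total Δv = 3587 + 3377 + 4824 = 11788 m/s.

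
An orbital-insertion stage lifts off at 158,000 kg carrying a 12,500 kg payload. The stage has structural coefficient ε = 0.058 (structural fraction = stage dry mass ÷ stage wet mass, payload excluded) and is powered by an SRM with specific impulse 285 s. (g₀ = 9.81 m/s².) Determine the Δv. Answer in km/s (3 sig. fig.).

Stage wet mass = m₀ − payload = 158,000 − 12,500 = 145,500 kg.
Stage dry mass = ε × stage wet mass = 0.058 × 145,500 = 8,439 kg.
Burnout mass m_f = stage dry + payload = 8,439 + 12,500 = 20,939 kg.
v_e = Isp · g₀ = 285 × 9.81 = 2795.9 m/s.
By the Tsiolkovsky rocket equation, Δv = v_e · ln(158,000/20,939) = 2795.9 × ln(7.546) = 2795.9 × 2.0210 ≈ 5650 m/s.

Δv ≈ 5.65 km/s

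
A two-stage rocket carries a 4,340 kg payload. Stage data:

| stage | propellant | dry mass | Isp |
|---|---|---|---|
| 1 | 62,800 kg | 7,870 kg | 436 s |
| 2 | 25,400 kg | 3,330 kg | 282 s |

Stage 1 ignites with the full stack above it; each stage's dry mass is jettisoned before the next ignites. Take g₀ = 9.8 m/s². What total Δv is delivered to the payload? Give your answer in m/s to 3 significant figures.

Ignition mass of stage 1 = 62,800+7,870 + 25,400+3,330 + 4,340 = 103,740 kg.
Stage 1: m₀ = 103,740 kg, m_f = 103,740 − 62,800 = 40,940 kg; Δv = 436×9.8×ln(2.534) = 4272.8×0.9298 ≈ 3973 m/s.
Stage 2: m₀ = 33,070 kg, m_f = 33,070 − 25,400 = 7,670 kg; Δv = 282×9.8×ln(4.312) = 2763.6×1.4613 ≈ 4038 m/s.
Total Δv = 3973 + 4038 = 8011 m/s.

Δv ≈ 8010 m/s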